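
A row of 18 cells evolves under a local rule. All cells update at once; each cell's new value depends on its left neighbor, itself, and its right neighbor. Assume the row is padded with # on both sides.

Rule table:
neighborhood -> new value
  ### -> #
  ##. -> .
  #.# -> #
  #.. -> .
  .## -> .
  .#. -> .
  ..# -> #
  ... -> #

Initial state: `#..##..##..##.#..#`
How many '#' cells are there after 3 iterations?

6

..#...#...#..#..#.
.#..##..##..#..#.#
#..#...#...#..#.#.
count of #: 6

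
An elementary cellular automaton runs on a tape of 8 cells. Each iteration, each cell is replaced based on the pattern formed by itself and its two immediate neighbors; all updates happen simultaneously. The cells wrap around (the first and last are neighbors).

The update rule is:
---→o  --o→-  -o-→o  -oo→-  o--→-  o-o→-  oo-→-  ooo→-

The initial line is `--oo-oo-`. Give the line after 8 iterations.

o-ooooo-

o-------
o-ooooo-
o-------  (repeats iteration 1; period 2)
iteration 8: o-ooooo-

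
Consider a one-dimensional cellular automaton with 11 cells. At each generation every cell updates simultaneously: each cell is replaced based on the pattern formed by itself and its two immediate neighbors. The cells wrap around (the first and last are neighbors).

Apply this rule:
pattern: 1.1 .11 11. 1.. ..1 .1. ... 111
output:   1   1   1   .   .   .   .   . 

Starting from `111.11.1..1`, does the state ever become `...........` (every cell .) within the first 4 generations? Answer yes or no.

..11111...1
..1...1....
...........
all cells are . at generation 3

yes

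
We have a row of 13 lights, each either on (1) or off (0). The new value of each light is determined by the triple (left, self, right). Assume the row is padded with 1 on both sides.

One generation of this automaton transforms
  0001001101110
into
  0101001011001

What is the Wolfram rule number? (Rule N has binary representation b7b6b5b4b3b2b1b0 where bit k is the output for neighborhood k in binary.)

position 10: 111 → 0  (bit 7 = 0)
position 7: 110 → 0  (bit 6 = 0)
position 8: 101 → 1  (bit 5 = 1)
position 0: 100 → 0  (bit 4 = 0)
position 6: 011 → 1  (bit 3 = 1)
position 3: 010 → 1  (bit 2 = 1)
position 2: 001 → 0  (bit 1 = 0)
position 1: 000 → 1  (bit 0 = 1)
bits b7..b0 = 00101101 = 45

45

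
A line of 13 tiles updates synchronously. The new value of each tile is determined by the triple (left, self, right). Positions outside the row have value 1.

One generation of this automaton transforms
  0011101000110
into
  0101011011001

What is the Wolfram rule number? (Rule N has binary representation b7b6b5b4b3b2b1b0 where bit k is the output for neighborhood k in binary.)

167

position 3: 111 → 1  (bit 7 = 1)
position 4: 110 → 0  (bit 6 = 0)
position 5: 101 → 1  (bit 5 = 1)
position 0: 100 → 0  (bit 4 = 0)
position 2: 011 → 0  (bit 3 = 0)
position 6: 010 → 1  (bit 2 = 1)
position 1: 001 → 1  (bit 1 = 1)
position 8: 000 → 1  (bit 0 = 1)
bits b7..b0 = 10100111 = 167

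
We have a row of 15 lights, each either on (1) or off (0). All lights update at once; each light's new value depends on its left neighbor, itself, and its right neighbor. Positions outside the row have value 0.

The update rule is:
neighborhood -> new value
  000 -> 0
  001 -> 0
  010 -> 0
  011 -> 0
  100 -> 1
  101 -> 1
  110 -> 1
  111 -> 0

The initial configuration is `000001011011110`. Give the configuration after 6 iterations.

iteration 1: 000000101100011
iteration 2: 000000010110001
iteration 3: 000000001011000
iteration 4: 000000000101100
iteration 5: 000000000010110
iteration 6: 000000000001011

000000000001011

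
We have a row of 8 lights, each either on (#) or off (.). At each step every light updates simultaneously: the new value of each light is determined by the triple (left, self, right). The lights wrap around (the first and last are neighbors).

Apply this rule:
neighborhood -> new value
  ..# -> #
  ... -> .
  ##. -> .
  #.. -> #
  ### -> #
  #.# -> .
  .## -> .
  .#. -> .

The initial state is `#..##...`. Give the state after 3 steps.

..#..#..

.##..#.#
...##...
..#..#..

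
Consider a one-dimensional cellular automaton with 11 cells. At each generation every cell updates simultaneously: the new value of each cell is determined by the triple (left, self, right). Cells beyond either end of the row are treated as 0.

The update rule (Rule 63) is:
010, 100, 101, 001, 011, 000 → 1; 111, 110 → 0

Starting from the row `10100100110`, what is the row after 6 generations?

11111111101
10000000011
11111111110
10000000001
11111111111
10000000000

10000000000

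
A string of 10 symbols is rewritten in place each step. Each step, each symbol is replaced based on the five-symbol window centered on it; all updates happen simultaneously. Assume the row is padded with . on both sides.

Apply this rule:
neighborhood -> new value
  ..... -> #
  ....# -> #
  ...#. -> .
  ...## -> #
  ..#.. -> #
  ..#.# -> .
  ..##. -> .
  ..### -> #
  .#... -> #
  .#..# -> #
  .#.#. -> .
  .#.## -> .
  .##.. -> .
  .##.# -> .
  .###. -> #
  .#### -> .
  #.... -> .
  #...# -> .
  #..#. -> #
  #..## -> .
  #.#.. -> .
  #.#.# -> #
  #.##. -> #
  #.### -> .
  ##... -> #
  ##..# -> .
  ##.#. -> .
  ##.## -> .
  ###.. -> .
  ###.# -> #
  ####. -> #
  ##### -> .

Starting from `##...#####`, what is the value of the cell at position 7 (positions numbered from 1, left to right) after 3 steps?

..#.##..#.
#...#..###
##..##.##.
position 7 holds .

.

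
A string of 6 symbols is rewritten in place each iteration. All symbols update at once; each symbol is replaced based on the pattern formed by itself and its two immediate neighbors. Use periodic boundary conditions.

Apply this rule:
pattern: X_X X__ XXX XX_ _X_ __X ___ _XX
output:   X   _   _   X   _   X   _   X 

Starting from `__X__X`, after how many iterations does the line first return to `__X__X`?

3

iteration 1: _X__X_
iteration 2: X__X__
iteration 3: __X__X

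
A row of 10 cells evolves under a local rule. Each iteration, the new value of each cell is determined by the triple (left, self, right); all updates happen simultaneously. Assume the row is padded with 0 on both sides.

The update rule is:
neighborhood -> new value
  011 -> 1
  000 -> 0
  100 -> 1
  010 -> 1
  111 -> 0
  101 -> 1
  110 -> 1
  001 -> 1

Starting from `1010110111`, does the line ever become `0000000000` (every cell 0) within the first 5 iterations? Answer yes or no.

no

1111111101
1000000111
1100001101
1110011111
1011110001
iteration 5 is 1011110001, still not uniform 0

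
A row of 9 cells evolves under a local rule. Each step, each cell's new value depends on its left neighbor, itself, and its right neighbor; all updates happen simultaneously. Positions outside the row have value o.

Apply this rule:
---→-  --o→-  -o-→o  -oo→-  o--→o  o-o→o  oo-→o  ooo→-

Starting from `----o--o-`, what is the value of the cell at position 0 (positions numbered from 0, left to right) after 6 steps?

-

o---oo-oo
oo---oo--
-oo---oo-
o-oo---oo
oo-oo----
-oo-oo---
position 0 holds -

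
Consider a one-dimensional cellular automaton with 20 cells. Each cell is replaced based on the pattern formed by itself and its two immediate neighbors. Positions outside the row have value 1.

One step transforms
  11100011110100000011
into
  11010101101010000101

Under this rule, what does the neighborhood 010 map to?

0

At position 11 the neighborhood is 010; the next row has 0 there.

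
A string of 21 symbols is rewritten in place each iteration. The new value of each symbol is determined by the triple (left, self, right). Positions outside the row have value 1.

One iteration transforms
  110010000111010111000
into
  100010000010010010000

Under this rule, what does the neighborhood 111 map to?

At position 0 the neighborhood is 111; the next row has 1 there.

1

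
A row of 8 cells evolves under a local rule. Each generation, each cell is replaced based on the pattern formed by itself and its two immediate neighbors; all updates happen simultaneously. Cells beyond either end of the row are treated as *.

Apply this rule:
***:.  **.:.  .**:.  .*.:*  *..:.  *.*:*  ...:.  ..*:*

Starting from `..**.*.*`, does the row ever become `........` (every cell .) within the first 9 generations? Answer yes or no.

no

.*..***.
**.*...*
..**..*.
.*...***
**..*...
...**..*
..*...*.
.**..***
*...*...
generation 9 is *...*..., still not uniform .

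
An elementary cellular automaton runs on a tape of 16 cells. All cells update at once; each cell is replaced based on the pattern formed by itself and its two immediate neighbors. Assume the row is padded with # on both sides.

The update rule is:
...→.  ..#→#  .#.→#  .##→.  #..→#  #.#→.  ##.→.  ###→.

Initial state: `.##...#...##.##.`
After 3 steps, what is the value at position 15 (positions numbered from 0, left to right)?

step 1: ...#.###.#......
step 2: #.##.....##....#
step 3: ....#...#..#..#.
position 15 holds .

.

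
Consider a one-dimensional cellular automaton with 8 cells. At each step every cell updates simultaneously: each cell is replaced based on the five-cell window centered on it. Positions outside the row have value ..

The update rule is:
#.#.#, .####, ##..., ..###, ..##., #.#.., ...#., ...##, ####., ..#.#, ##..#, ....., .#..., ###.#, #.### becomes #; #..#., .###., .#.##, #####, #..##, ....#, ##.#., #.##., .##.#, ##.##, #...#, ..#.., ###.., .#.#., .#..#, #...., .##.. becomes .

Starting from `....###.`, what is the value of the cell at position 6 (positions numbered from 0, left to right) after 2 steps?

##.##..#
#....#..
position 6 holds .

.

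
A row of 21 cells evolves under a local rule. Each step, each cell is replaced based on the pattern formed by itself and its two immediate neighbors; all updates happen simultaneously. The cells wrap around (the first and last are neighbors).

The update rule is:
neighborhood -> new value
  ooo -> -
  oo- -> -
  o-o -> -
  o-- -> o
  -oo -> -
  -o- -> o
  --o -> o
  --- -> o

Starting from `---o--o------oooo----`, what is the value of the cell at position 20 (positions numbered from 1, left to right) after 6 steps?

step 1: ooooooooooooo----oooo
step 2: -------------oooo----
step 3: ooooooooooooo----oooo  (repeats step 1; period 2)
step 6: -------------oooo----
position 20 holds -

-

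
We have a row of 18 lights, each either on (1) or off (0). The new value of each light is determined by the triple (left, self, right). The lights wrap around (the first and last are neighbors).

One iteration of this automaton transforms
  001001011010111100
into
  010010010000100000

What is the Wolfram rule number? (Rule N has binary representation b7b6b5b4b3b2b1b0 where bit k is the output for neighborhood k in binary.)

10

position 13: 111 → 0  (bit 7 = 0)
position 8: 110 → 0  (bit 6 = 0)
position 6: 101 → 0  (bit 5 = 0)
position 3: 100 → 0  (bit 4 = 0)
position 7: 011 → 1  (bit 3 = 1)
position 2: 010 → 0  (bit 2 = 0)
position 1: 001 → 1  (bit 1 = 1)
position 0: 000 → 0  (bit 0 = 0)
bits b7..b0 = 00001010 = 10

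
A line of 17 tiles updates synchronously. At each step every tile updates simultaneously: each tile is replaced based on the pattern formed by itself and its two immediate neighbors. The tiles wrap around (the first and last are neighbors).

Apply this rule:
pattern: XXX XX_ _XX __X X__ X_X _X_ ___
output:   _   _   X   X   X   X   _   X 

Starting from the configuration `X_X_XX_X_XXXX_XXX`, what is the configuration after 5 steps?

__X_XX_XX_XX___XX

_X_XX_X_XX___XX__
X_XX_X_XX_XXXX_XX
_XX_X_XX_XX___XX_
XX_X_XX_XX_XXXX_X
__X_XX_XX_XX___XX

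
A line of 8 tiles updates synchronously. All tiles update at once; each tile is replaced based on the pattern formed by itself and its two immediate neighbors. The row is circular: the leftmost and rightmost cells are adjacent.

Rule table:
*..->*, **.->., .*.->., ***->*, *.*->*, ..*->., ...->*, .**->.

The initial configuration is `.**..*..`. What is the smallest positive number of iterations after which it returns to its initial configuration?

16

...*..**
**..*...
..*..**.
*..*...*
.*..**..
..*...**
*..**...
.*...**.
..**...*
*...**..
.**...*.
...**..*
**...*..
..**..*.
*...*..*
.**..*..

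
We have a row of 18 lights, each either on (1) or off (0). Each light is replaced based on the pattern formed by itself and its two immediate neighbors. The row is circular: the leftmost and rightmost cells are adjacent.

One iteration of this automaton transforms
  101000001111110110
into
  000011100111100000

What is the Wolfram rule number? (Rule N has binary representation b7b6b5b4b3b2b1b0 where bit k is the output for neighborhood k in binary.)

position 9: 111 → 1  (bit 7 = 1)
position 13: 110 → 0  (bit 6 = 0)
position 1: 101 → 0  (bit 5 = 0)
position 3: 100 → 0  (bit 4 = 0)
position 8: 011 → 0  (bit 3 = 0)
position 0: 010 → 0  (bit 2 = 0)
position 7: 001 → 0  (bit 1 = 0)
position 4: 000 → 1  (bit 0 = 1)
bits b7..b0 = 10000001 = 129

129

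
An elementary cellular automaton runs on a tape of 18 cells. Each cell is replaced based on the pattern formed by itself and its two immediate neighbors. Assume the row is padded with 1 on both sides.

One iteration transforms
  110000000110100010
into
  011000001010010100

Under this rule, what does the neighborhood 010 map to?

At position 12 the neighborhood is 010; the next row has 0 there.

0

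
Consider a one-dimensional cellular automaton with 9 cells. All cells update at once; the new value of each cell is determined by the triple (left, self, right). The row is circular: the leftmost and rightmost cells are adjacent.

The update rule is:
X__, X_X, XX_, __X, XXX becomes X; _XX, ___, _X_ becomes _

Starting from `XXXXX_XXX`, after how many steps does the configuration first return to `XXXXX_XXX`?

XXXXXX_XX
XXXXXXX_X
XXXXXXXX_
_XXXXXXXX
X_XXXXXXX
XX_XXXXXX
XXX_XXXXX
XXXX_XXXX
XXXXX_XXX

9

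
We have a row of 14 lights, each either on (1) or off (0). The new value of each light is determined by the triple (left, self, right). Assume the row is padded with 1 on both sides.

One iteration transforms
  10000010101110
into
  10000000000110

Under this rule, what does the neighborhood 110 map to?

1

At position 0 the neighborhood is 110; the next row has 1 there.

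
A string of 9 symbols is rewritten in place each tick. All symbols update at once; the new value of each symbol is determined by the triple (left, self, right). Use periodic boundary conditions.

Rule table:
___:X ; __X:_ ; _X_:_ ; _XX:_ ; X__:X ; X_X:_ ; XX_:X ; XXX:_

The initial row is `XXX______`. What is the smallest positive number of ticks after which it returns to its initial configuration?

18

tick 1: __XXXXXX_
tick 2: X______XX
tick 3: XXXXXX___
tick 4: _____XXX_
tick 5: XXXX___XX
tick 6: ___XXX___
tick 7: XX___XXXX
tick 8: _XXX_____
tick 9: ___XXXXXX
tick 10: XX______X
tick 11: _XXXXXX__
tick 12: ______XXX
tick 13: XXXXX___X
tick 14: ____XXX__
tick 15: XXX___XXX
tick 16: __XXX____
tick 17: X___XXXXX
tick 18: XXX______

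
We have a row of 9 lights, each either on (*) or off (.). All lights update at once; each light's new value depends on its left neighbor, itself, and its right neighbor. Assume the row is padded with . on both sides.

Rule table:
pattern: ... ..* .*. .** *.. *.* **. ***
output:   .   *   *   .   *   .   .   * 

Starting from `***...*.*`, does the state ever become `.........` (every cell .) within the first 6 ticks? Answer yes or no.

no

.*.*.**.*
**.*....*
...**..**
..*..**..
.****..*.
*.**.****
tick 6 is *.**.****, still not uniform .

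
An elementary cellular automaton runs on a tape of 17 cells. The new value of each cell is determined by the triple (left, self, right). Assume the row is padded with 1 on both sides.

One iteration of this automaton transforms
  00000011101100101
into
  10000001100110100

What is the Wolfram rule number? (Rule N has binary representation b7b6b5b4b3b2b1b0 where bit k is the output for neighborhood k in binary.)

212

position 7: 111 → 1  (bit 7 = 1)
position 8: 110 → 1  (bit 6 = 1)
position 9: 101 → 0  (bit 5 = 0)
position 0: 100 → 1  (bit 4 = 1)
position 6: 011 → 0  (bit 3 = 0)
position 14: 010 → 1  (bit 2 = 1)
position 5: 001 → 0  (bit 1 = 0)
position 1: 000 → 0  (bit 0 = 0)
bits b7..b0 = 11010100 = 212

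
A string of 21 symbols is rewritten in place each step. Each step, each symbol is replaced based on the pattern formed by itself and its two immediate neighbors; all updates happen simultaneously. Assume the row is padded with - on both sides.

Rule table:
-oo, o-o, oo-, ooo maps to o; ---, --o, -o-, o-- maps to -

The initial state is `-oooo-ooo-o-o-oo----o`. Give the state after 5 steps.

-ooooooooo-o-ooo-----
-oooooooooo-oooo-----
-ooooooooooooooo-----
-ooooooooooooooo-----  (fixed point — unchanged through step 5)

-ooooooooooooooo-----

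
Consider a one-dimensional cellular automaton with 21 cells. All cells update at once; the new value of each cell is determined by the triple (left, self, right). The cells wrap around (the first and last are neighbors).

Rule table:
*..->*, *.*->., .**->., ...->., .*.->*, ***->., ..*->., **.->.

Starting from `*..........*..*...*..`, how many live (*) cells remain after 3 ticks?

tick 1: **.........**.**..**.
tick 2: ..*.............*....
tick 3: ..**............**...
count of *: 4

4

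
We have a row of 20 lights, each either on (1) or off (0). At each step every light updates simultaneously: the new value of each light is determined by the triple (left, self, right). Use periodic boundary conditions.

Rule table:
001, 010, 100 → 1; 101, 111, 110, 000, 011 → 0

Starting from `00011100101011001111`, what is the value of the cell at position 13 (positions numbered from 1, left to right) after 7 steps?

10100011101000110000
10110100001101001001
00000110010001111110
00001001111010000001
10011110000011000011
01100001000100100100
10010011101111111110
position 13 holds 1

1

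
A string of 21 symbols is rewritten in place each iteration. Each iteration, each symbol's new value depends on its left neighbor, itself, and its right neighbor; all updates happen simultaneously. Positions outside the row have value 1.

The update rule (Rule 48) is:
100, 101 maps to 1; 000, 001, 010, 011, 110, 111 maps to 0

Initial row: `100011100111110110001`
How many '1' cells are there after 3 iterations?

5

iteration 1: 010000010000001001000
iteration 2: 101000001000000100100
iteration 3: 010100000100000010010
count of 1: 5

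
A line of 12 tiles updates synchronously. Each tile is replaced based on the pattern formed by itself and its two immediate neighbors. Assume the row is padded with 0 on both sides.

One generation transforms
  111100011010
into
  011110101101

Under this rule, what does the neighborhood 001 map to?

At position 6 the neighborhood is 001; the next row has 1 there.

1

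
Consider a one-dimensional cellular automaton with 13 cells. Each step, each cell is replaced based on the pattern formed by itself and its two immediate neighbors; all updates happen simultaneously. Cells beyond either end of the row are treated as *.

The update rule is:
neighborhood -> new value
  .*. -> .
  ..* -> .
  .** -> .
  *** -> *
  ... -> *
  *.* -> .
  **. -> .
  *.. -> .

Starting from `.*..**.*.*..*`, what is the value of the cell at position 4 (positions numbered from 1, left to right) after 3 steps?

.............
.***********.
..*********..
position 4 holds *

*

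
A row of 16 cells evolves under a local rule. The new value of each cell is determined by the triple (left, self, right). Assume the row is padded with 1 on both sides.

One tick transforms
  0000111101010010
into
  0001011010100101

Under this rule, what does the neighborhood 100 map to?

0

At position 0 the neighborhood is 100; the next row has 0 there.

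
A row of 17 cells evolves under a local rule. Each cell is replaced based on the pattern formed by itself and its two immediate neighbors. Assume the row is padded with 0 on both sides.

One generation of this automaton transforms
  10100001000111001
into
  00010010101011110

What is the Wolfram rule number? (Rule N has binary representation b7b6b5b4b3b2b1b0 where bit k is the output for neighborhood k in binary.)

210

position 12: 111 → 1  (bit 7 = 1)
position 13: 110 → 1  (bit 6 = 1)
position 1: 101 → 0  (bit 5 = 0)
position 3: 100 → 1  (bit 4 = 1)
position 11: 011 → 0  (bit 3 = 0)
position 0: 010 → 0  (bit 2 = 0)
position 6: 001 → 1  (bit 1 = 1)
position 4: 000 → 0  (bit 0 = 0)
bits b7..b0 = 11010010 = 210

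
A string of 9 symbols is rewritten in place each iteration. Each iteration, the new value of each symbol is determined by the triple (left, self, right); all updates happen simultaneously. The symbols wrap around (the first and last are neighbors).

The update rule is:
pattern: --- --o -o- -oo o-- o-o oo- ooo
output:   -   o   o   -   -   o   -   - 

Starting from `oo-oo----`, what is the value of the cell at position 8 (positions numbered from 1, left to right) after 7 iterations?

-

iteration 1: --o-----o
iteration 2: -oo----oo
iteration 3: o-----o--
iteration 4: o----oo-o
iteration 5: ----o--o-
iteration 6: ---oo-oo-
iteration 7: --o--o---
position 8 holds -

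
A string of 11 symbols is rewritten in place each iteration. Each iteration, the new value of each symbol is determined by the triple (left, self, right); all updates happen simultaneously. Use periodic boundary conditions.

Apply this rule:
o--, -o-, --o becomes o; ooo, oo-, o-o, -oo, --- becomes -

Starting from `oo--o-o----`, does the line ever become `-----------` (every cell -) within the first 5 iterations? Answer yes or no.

--ooo-oo--o
oo------ooo
--o----o---
-ooo--ooo--
o---oo---o-
iteration 5 is o---oo---o-, still not uniform -

no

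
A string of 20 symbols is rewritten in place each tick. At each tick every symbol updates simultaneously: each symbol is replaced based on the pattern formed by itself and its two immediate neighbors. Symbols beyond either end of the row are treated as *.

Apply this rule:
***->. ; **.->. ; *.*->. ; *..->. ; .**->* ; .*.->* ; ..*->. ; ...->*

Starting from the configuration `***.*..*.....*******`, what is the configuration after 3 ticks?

.*..*..*.*.*.*.*....

....*..*.***.*......
.**.*..*.*...*.****.
.*..*..*.*.*.*.*....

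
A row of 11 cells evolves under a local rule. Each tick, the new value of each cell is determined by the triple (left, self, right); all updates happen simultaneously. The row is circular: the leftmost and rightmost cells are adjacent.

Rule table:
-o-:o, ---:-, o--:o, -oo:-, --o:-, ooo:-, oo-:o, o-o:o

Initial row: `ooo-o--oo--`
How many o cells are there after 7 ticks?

--oooo--oo-
-----oo--oo
o-----oo--o
oo-----oo--
-oo-----oo-
--oo-----oo
o--oo-----o
count of o: 4

4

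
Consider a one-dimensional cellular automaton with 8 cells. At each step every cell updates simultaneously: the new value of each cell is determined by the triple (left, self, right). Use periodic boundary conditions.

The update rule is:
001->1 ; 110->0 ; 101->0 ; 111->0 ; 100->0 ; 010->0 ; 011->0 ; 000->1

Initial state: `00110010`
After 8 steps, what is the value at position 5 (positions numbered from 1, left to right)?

0

11000100
00011001
01100010
10001100
00110001
01000110
10011000
00100011
position 5 holds 0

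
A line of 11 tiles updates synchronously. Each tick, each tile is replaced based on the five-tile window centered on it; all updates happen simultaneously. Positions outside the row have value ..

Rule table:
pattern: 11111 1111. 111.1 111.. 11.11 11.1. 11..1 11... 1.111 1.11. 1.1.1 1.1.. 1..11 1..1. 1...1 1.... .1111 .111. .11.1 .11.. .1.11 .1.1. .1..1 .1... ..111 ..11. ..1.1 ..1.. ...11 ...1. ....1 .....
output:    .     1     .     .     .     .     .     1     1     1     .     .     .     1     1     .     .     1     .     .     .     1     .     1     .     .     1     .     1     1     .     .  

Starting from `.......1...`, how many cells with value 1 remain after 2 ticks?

......1.1..
.....111.1.
count of 1: 4

4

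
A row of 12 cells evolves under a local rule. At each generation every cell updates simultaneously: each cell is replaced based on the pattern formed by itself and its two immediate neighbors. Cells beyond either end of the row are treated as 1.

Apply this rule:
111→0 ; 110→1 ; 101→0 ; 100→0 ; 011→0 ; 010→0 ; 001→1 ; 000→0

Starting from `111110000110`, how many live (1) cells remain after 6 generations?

3

000010001010
000100010000
001000100001
010001000010
000010000100
000100001001
count of 1: 3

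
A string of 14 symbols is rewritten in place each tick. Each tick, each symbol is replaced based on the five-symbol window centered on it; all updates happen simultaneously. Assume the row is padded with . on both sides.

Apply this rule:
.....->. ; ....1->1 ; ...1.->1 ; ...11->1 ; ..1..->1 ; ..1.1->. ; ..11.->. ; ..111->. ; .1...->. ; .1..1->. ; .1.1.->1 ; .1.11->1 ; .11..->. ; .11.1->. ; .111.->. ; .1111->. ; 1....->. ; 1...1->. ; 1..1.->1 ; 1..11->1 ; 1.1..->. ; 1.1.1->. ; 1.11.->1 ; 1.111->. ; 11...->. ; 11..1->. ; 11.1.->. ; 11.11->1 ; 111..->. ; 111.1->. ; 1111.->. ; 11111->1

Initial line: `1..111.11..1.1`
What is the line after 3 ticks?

11..11..1.1...

1.1...11..1.1.
.1...1...1.1..
11..11..1.1...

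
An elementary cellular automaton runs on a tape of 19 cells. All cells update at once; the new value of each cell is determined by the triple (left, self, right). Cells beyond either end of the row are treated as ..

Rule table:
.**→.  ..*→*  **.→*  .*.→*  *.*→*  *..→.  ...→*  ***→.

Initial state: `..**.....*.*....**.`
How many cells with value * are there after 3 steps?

10

step 1: **.*.*******.***.*.
step 2: .****......**..***.
step 3: *...*.*****.*.*..*.
count of *: 10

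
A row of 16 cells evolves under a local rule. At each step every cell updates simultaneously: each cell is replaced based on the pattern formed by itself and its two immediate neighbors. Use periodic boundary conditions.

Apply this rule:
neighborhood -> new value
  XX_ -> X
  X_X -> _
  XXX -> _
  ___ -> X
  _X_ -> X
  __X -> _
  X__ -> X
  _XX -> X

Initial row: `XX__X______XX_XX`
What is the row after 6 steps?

_XX_XXXXXX_XX_X_
_XX_X____X_XX_XX
_XX_XXXX_X_XX_XX
_XX_X__X_X_XX_XX
_XX_XX_X_X_XX_XX
_XX_XX_X_X_XX_XX

_XX_XX_X_X_XX_XX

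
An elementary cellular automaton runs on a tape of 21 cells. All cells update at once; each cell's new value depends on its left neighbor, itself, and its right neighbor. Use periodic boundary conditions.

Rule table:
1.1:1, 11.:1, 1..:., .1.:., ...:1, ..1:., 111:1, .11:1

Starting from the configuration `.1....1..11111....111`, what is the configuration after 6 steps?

1..11....11111.11.111
1..11.11.111111111111
1..111111111111111111
1..111111111111111111  (fixed point — unchanged through step 6)

1..111111111111111111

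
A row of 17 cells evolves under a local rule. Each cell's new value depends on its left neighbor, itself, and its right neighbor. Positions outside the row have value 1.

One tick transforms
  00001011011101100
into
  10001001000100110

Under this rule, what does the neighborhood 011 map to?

0

At position 6 the neighborhood is 011; the next row has 0 there.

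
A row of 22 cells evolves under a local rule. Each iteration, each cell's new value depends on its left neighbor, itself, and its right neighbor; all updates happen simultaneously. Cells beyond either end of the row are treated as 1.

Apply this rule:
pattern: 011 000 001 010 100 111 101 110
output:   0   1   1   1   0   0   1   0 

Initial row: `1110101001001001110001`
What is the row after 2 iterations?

0001111011011010000110
0110000100100110111001

0110000100100110111001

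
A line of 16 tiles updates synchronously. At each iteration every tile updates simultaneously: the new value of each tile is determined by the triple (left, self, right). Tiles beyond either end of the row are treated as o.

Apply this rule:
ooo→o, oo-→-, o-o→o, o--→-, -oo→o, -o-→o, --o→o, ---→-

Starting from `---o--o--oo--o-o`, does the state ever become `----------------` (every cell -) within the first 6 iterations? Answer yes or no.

--oo-oo-oo--oooo
-oo-oo-oo--ooooo
oo-oo-oo--oooooo
o-oo-oo--ooooooo
-oo-oo--oooooooo
oo-oo--ooooooooo
iteration 6 is oo-oo--ooooooooo, still not uniform -

no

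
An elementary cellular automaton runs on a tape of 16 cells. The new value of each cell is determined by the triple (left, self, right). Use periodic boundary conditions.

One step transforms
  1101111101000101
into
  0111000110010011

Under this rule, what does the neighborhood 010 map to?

0

At position 9 the neighborhood is 010; the next row has 0 there.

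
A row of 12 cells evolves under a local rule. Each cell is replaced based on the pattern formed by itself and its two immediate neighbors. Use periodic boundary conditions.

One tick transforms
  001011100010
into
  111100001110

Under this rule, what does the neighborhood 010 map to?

1

At position 2 the neighborhood is 010; the next row has 1 there.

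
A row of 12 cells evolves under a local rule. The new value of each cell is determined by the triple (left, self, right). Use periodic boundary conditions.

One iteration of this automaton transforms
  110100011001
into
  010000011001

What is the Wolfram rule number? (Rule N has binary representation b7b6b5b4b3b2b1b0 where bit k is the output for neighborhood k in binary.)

position 0: 111 → 0  (bit 7 = 0)
position 1: 110 → 1  (bit 6 = 1)
position 2: 101 → 0  (bit 5 = 0)
position 4: 100 → 0  (bit 4 = 0)
position 7: 011 → 1  (bit 3 = 1)
position 3: 010 → 0  (bit 2 = 0)
position 6: 001 → 0  (bit 1 = 0)
position 5: 000 → 0  (bit 0 = 0)
bits b7..b0 = 01001000 = 72

72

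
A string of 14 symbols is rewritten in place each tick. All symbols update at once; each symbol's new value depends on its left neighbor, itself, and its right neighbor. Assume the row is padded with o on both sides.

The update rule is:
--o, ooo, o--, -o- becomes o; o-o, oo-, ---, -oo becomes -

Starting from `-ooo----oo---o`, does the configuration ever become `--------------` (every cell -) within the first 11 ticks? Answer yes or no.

tick 1: --o-o--o--o-o-
tick 2: ooo-ooooooo-o-
tick 3: oo---ooooo--o-
tick 4: o-o-o-ooo-ooo-
tick 5: --o-o--o---o--
tick 6: ooo-ooooo-oooo
tick 7: oo---ooo---ooo
tick 8: o-o-o-o-o-o-oo
tick 9: --o-o-o-o-o--o
tick 10: ooo-o-o-o-ooo-
tick 11: oo--o-o-o--o--
tick 11 is oo--o-o-o--o--, still not uniform -

no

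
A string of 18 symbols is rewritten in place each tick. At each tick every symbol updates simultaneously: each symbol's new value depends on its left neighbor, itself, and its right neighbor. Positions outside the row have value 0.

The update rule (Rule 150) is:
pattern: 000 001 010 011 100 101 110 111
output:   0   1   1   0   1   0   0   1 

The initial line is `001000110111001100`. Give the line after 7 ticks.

100010110101010000

tick 1: 011101000010110010
tick 2: 101001100110001111
tick 3: 101110011001010110
tick 4: 100101100111010001
tick 5: 111100011010011011
tick 6: 011010100011100000
tick 7: 100010110101010000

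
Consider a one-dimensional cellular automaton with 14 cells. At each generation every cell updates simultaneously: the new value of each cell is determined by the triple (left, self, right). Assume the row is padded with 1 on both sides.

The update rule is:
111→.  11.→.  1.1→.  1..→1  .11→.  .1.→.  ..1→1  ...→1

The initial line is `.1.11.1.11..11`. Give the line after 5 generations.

generation 1: ..........11..
generation 2: 1111111111..11
generation 3: ..........11..  (repeats generation 1; period 2)
generation 5: ..........11..

..........11..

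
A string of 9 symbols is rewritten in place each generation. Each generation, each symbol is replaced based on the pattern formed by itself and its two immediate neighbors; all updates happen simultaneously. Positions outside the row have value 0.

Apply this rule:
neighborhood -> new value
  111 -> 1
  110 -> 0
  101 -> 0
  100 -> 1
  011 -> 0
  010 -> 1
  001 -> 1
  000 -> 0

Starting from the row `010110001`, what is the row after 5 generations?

111100101

generation 1: 110001011
generation 2: 001011000
generation 3: 011000100
generation 4: 100101110
generation 5: 111100101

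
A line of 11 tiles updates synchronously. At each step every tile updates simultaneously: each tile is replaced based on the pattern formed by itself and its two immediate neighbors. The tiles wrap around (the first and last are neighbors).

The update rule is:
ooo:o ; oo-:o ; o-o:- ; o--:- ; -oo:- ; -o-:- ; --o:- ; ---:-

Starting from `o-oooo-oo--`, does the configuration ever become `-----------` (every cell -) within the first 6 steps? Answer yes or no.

yes

step 1: ---ooo--o--
step 2: ----oo-----
step 3: -----o-----
step 4: -----------
all cells are - at step 4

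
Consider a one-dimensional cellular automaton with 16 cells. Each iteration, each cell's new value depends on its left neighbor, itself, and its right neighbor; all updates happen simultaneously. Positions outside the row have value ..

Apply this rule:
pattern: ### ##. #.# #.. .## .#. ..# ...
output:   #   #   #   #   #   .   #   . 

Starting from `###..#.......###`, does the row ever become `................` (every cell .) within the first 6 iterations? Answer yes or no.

no

#####.#.....####
######.#...#####
#######.#.######
########.#######
################
################
iteration 6 is ################, still not uniform .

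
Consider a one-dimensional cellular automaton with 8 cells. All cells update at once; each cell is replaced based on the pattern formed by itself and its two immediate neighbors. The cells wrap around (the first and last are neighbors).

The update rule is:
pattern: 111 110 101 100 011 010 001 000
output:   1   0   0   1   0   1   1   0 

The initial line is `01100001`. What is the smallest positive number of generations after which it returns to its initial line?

00010011
10111100
10011011
01100001

4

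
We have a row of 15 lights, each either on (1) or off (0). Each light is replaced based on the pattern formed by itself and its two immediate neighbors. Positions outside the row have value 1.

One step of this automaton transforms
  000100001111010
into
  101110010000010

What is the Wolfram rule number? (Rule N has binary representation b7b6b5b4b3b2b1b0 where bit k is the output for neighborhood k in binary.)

position 9: 111 → 0  (bit 7 = 0)
position 11: 110 → 0  (bit 6 = 0)
position 12: 101 → 0  (bit 5 = 0)
position 0: 100 → 1  (bit 4 = 1)
position 8: 011 → 0  (bit 3 = 0)
position 3: 010 → 1  (bit 2 = 1)
position 2: 001 → 1  (bit 1 = 1)
position 1: 000 → 0  (bit 0 = 0)
bits b7..b0 = 00010110 = 22

22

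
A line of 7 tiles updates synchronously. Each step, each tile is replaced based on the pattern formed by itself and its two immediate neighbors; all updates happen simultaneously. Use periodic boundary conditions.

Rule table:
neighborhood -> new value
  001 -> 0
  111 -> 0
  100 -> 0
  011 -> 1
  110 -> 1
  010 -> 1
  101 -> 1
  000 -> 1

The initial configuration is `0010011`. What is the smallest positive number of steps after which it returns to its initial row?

1

0010011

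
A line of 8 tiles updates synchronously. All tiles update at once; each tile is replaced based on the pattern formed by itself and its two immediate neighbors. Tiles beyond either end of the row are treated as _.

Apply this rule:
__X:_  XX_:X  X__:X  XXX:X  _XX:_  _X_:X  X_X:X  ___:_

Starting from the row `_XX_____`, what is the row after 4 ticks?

_____XX_

__XX____
___XX___
____XX__
_____XX_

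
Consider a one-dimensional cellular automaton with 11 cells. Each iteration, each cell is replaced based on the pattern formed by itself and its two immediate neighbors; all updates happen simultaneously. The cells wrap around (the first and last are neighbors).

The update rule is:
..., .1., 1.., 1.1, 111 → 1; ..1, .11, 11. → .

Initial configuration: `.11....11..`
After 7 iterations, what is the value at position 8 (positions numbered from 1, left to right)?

1

...111...11
11..1.11...
..1.11..11.
1.11..1...1
.1..1.111..
.11.11.1.11
1..1..111..
position 8 holds 1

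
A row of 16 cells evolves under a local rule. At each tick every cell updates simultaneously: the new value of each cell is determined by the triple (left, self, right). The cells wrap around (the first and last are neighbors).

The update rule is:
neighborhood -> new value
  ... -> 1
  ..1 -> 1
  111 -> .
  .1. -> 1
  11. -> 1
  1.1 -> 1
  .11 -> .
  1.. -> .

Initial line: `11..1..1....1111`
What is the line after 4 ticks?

11.11.1111..1.11

.1.11.11.111....
111.11.11..1.111
..11.11.1.111...
11.11.1111..1.11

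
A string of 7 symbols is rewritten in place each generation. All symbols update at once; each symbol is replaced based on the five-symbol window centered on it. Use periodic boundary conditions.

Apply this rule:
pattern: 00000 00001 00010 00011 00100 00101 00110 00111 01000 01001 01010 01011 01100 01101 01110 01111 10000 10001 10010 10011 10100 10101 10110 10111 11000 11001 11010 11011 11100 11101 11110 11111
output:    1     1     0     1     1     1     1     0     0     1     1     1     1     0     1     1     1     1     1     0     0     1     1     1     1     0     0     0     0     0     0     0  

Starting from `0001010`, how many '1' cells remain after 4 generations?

1101100
1001100
1101101
1001001
count of 1: 3

3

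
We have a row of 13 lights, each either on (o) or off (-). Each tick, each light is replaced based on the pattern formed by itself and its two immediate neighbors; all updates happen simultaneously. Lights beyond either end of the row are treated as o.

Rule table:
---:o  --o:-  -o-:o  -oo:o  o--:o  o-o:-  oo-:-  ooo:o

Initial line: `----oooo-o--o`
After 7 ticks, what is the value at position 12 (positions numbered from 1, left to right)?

ooo-ooo--oo-o
oo--oo-o-o--o
o-o-o--o-oo-o
--o-oo-o-o--o
o-o-o--o-oo-o  (repeats tick 3; period 2)
tick 7: o-o-o--o-oo-o
position 12 holds -

-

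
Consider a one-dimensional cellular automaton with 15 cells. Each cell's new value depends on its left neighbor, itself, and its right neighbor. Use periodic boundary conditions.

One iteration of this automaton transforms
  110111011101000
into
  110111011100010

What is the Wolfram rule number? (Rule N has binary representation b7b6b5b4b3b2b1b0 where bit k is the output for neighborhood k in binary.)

201

position 4: 111 → 1  (bit 7 = 1)
position 1: 110 → 1  (bit 6 = 1)
position 2: 101 → 0  (bit 5 = 0)
position 12: 100 → 0  (bit 4 = 0)
position 0: 011 → 1  (bit 3 = 1)
position 11: 010 → 0  (bit 2 = 0)
position 14: 001 → 0  (bit 1 = 0)
position 13: 000 → 1  (bit 0 = 1)
bits b7..b0 = 11001001 = 201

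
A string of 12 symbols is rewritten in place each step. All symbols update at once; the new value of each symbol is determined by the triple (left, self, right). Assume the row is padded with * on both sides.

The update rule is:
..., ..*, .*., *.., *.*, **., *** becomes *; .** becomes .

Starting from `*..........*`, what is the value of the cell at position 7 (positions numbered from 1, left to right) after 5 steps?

step 1: ***********.
step 2: ************
step 3: ************  (fixed point — unchanged through step 5)
position 7 holds *

*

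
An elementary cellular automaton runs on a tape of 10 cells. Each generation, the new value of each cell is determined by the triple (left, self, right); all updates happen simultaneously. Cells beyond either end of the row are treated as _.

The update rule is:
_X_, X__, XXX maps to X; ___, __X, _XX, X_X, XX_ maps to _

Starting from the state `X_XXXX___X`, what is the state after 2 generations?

X__XX_X__X
XX____XX_X

XX____XX_X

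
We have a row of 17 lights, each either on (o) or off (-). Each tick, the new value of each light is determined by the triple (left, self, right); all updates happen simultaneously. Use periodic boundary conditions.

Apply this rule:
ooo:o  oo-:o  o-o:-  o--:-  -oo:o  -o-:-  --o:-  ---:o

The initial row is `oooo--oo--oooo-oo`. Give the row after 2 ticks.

oooo--oo--oooo-oo  (fixed point — unchanged through tick 2)

oooo--oo--oooo-oo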